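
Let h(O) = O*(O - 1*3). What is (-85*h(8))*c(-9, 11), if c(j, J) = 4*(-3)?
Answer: 40800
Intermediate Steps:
c(j, J) = -12
h(O) = O*(-3 + O) (h(O) = O*(O - 3) = O*(-3 + O))
(-85*h(8))*c(-9, 11) = -680*(-3 + 8)*(-12) = -680*5*(-12) = -85*40*(-12) = -3400*(-12) = 40800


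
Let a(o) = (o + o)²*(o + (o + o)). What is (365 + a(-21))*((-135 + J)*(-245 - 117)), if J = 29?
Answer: -4250351324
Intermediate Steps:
a(o) = 12*o³ (a(o) = (2*o)²*(o + 2*o) = (4*o²)*(3*o) = 12*o³)
(365 + a(-21))*((-135 + J)*(-245 - 117)) = (365 + 12*(-21)³)*((-135 + 29)*(-245 - 117)) = (365 + 12*(-9261))*(-106*(-362)) = (365 - 111132)*38372 = -110767*38372 = -4250351324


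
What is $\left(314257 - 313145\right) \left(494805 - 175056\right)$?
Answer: $355560888$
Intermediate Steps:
$\left(314257 - 313145\right) \left(494805 - 175056\right) = 1112 \cdot 319749 = 355560888$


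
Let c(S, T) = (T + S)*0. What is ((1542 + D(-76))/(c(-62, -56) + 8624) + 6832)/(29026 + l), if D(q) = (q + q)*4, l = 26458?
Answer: 29460051/239247008 ≈ 0.12314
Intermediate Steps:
c(S, T) = 0 (c(S, T) = (S + T)*0 = 0)
D(q) = 8*q (D(q) = (2*q)*4 = 8*q)
((1542 + D(-76))/(c(-62, -56) + 8624) + 6832)/(29026 + l) = ((1542 + 8*(-76))/(0 + 8624) + 6832)/(29026 + 26458) = ((1542 - 608)/8624 + 6832)/55484 = (934*(1/8624) + 6832)*(1/55484) = (467/4312 + 6832)*(1/55484) = (29460051/4312)*(1/55484) = 29460051/239247008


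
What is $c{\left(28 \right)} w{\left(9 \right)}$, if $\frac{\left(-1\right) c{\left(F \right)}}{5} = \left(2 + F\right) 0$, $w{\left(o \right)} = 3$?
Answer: $0$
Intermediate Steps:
$c{\left(F \right)} = 0$ ($c{\left(F \right)} = - 5 \left(2 + F\right) 0 = \left(-5\right) 0 = 0$)
$c{\left(28 \right)} w{\left(9 \right)} = 0 \cdot 3 = 0$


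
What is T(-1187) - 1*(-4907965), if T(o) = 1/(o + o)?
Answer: 11651508909/2374 ≈ 4.9080e+6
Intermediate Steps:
T(o) = 1/(2*o)
T(-1187) - 1*(-4907965) = (½)/(-1187) - 1*(-4907965) = (½)*(-1/1187) + 4907965 = -1/2374 + 4907965 = 11651508909/2374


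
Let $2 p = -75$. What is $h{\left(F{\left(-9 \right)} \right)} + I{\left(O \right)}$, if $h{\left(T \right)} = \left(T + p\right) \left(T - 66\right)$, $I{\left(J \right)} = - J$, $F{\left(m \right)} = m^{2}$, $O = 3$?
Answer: $\frac{1299}{2} \approx 649.5$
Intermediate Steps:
$p = - \frac{75}{2}$ ($p = \frac{1}{2} \left(-75\right) = - \frac{75}{2} \approx -37.5$)
$h{\left(T \right)} = \left(-66 + T\right) \left(- \frac{75}{2} + T\right)$ ($h{\left(T \right)} = \left(T - \frac{75}{2}\right) \left(T - 66\right) = \left(- \frac{75}{2} + T\right) \left(-66 + T\right) = \left(-66 + T\right) \left(- \frac{75}{2} + T\right)$)
$h{\left(F{\left(-9 \right)} \right)} + I{\left(O \right)} = \left(2475 + \left(\left(-9\right)^{2}\right)^{2} - \frac{207 \left(-9\right)^{2}}{2}\right) - 3 = \left(2475 + 81^{2} - \frac{16767}{2}\right) - 3 = \left(2475 + 6561 - \frac{16767}{2}\right) - 3 = \frac{1305}{2} - 3 = \frac{1299}{2}$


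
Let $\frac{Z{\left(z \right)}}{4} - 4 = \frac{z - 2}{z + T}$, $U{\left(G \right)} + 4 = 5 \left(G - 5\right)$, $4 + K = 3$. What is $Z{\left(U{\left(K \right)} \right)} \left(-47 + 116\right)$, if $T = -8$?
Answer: $\frac{9384}{7} \approx 1340.6$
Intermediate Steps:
$K = -1$ ($K = -4 + 3 = -1$)
$U{\left(G \right)} = -29 + 5 G$ ($U{\left(G \right)} = -4 + 5 \left(G - 5\right) = -4 + 5 \left(-5 + G\right) = -4 + \left(-25 + 5 G\right) = -29 + 5 G$)
$Z{\left(z \right)} = 16 + \frac{4 \left(-2 + z\right)}{-8 + z}$ ($Z{\left(z \right)} = 16 + 4 \frac{z - 2}{z - 8} = 16 + 4 \frac{-2 + z}{-8 + z} = 16 + \frac{4 \left(-2 + z\right)}{-8 + z}$)
$Z{\left(U{\left(K \right)} \right)} \left(-47 + 116\right) = \frac{4 \left(-34 + 5 \left(-29 + 5 \left(-1\right)\right)\right)}{-8 + \left(-29 + 5 \left(-1\right)\right)} \left(-47 + 116\right) = \frac{4 \left(-34 + 5 \left(-29 - 5\right)\right)}{-8 - 34} \cdot 69 = \frac{4 \left(-34 + 5 \left(-34\right)\right)}{-8 - 34} \cdot 69 = \frac{4 \left(-34 - 170\right)}{-42} \cdot 69 = 4 \left(- \frac{1}{42}\right) \left(-204\right) 69 = \frac{136}{7} \cdot 69 = \frac{9384}{7}$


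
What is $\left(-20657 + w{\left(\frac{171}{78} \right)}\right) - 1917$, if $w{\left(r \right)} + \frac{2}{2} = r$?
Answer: $- \frac{586893}{26} \approx -22573.0$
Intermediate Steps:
$w{\left(r \right)} = -1 + r$
$\left(-20657 + w{\left(\frac{171}{78} \right)}\right) - 1917 = \left(-20657 - \left(1 - \frac{171}{78}\right)\right) - 1917 = \left(-20657 + \left(-1 + 171 \cdot \frac{1}{78}\right)\right) - 1917 = \left(-20657 + \left(-1 + \frac{57}{26}\right)\right) - 1917 = \left(-20657 + \frac{31}{26}\right) - 1917 = - \frac{537051}{26} - 1917 = - \frac{586893}{26}$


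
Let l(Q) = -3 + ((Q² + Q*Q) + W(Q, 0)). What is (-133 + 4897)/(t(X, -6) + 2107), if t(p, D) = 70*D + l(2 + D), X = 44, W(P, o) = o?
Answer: 397/143 ≈ 2.7762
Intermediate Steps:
l(Q) = -3 + 2*Q² (l(Q) = -3 + ((Q² + Q*Q) + 0) = -3 + ((Q² + Q²) + 0) = -3 + (2*Q² + 0) = -3 + 2*Q²)
t(p, D) = -3 + 2*(2 + D)² + 70*D (t(p, D) = 70*D + (-3 + 2*(2 + D)²) = -3 + 2*(2 + D)² + 70*D)
(-133 + 4897)/(t(X, -6) + 2107) = (-133 + 4897)/((5 + 2*(-6)² + 78*(-6)) + 2107) = 4764/((5 + 2*36 - 468) + 2107) = 4764/((5 + 72 - 468) + 2107) = 4764/(-391 + 2107) = 4764/1716 = 4764*(1/1716) = 397/143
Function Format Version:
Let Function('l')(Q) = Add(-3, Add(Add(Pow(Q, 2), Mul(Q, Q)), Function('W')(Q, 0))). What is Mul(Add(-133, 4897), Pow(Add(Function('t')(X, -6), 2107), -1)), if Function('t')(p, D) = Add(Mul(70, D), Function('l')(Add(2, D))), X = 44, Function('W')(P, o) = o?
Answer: Rational(397, 143) ≈ 2.7762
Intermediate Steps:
Function('l')(Q) = Add(-3, Mul(2, Pow(Q, 2))) (Function('l')(Q) = Add(-3, Add(Add(Pow(Q, 2), Mul(Q, Q)), 0)) = Add(-3, Add(Add(Pow(Q, 2), Pow(Q, 2)), 0)) = Add(-3, Add(Mul(2, Pow(Q, 2)), 0)) = Add(-3, Mul(2, Pow(Q, 2))))
Function('t')(p, D) = Add(-3, Mul(2, Pow(Add(2, D), 2)), Mul(70, D)) (Function('t')(p, D) = Add(Mul(70, D), Add(-3, Mul(2, Pow(Add(2, D), 2)))) = Add(-3, Mul(2, Pow(Add(2, D), 2)), Mul(70, D)))
Mul(Add(-133, 4897), Pow(Add(Function('t')(X, -6), 2107), -1)) = Mul(Add(-133, 4897), Pow(Add(Add(5, Mul(2, Pow(-6, 2)), Mul(78, -6)), 2107), -1)) = Mul(4764, Pow(Add(Add(5, Mul(2, 36), -468), 2107), -1)) = Mul(4764, Pow(Add(Add(5, 72, -468), 2107), -1)) = Mul(4764, Pow(Add(-391, 2107), -1)) = Mul(4764, Pow(1716, -1)) = Mul(4764, Rational(1, 1716)) = Rational(397, 143)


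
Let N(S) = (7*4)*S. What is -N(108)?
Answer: -3024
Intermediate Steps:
N(S) = 28*S
-N(108) = -28*108 = -1*3024 = -3024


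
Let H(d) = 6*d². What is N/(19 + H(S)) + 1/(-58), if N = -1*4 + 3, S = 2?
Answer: -101/2494 ≈ -0.040497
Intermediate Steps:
N = -1 (N = -4 + 3 = -1)
N/(19 + H(S)) + 1/(-58) = -1/(19 + 6*2²) + 1/(-58) = -1/(19 + 6*4) - 1/58 = -1/(19 + 24) - 1/58 = -1/43 - 1/58 = -101/2494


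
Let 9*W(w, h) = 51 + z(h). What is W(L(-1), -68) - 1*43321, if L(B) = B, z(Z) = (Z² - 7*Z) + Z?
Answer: -384806/9 ≈ -42756.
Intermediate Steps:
z(Z) = Z² - 6*Z
W(w, h) = 17/3 + h*(-6 + h)/9 (W(w, h) = (51 + h*(-6 + h))/9 = 17/3 + h*(-6 + h)/9)
W(L(-1), -68) - 1*43321 = (17/3 + (⅑)*(-68)*(-6 - 68)) - 1*43321 = (17/3 + (⅑)*(-68)*(-74)) - 43321 = (17/3 + 5032/9) - 43321 = 5083/9 - 43321 = -384806/9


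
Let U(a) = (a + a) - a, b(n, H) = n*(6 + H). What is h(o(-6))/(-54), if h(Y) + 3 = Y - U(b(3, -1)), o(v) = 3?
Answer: 5/18 ≈ 0.27778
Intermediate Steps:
U(a) = a (U(a) = 2*a - a = a)
h(Y) = -18 + Y (h(Y) = -3 + (Y - 3*(6 - 1)) = -3 + (Y - 3*5) = -3 + (Y - 1*15) = -3 + (Y - 15) = -3 + (-15 + Y) = -18 + Y)
h(o(-6))/(-54) = (-18 + 3)/(-54) = -15*(-1/54) = 5/18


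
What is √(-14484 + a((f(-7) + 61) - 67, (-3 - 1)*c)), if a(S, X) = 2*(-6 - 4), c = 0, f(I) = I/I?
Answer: 14*I*√74 ≈ 120.43*I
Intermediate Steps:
f(I) = 1
a(S, X) = -20 (a(S, X) = 2*(-10) = -20)
√(-14484 + a((f(-7) + 61) - 67, (-3 - 1)*c)) = √(-14484 - 20) = √(-14504) = 14*I*√74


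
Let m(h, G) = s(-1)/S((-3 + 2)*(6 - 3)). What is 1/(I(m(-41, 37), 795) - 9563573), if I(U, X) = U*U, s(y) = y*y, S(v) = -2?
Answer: -4/38254291 ≈ -1.0456e-7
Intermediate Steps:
s(y) = y**2
m(h, G) = -1/2 (m(h, G) = (-1)**2/(-2) = 1*(-1/2) = -1/2)
I(U, X) = U**2
1/(I(m(-41, 37), 795) - 9563573) = 1/((-1/2)**2 - 9563573) = 1/(1/4 - 9563573) = 1/(-38254291/4) = -4/38254291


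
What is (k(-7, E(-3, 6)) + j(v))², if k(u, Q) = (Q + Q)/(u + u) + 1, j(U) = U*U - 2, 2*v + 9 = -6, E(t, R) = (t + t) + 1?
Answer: 2455489/784 ≈ 3132.0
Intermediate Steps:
E(t, R) = 1 + 2*t (E(t, R) = 2*t + 1 = 1 + 2*t)
v = -15/2 (v = -9/2 + (½)*(-6) = -9/2 - 3 = -15/2 ≈ -7.5000)
j(U) = -2 + U² (j(U) = U² - 2 = -2 + U²)
k(u, Q) = 1 + Q/u (k(u, Q) = (2*Q)/((2*u)) + 1 = (2*Q)*(1/(2*u)) + 1 = Q/u + 1 = 1 + Q/u)
(k(-7, E(-3, 6)) + j(v))² = (((1 + 2*(-3)) - 7)/(-7) + (-2 + (-15/2)²))² = (-((1 - 6) - 7)/7 + (-2 + 225/4))² = (-(-5 - 7)/7 + 217/4)² = (-⅐*(-12) + 217/4)² = (12/7 + 217/4)² = (1567/28)² = 2455489/784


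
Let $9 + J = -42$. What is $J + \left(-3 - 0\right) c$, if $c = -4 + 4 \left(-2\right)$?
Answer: $-15$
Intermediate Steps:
$J = -51$ ($J = -9 - 42 = -51$)
$c = -12$ ($c = -4 - 8 = -12$)
$J + \left(-3 - 0\right) c = -51 + \left(-3 - 0\right) \left(-12\right) = -51 + \left(-3 + 0\right) \left(-12\right) = -51 - -36 = -51 + 36 = -15$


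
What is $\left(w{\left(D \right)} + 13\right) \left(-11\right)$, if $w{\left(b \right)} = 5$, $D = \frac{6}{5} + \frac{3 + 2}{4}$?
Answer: $-198$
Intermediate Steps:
$D = \frac{49}{20}$ ($D = 6 \cdot \frac{1}{5} + 5 \cdot \frac{1}{4} = \frac{6}{5} + \frac{5}{4} = \frac{49}{20} \approx 2.45$)
$\left(w{\left(D \right)} + 13\right) \left(-11\right) = \left(5 + 13\right) \left(-11\right) = 18 \left(-11\right) = -198$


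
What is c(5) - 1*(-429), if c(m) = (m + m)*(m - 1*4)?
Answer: 439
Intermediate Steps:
c(m) = 2*m*(-4 + m) (c(m) = (2*m)*(m - 4) = (2*m)*(-4 + m) = 2*m*(-4 + m))
c(5) - 1*(-429) = 2*5*(-4 + 5) - 1*(-429) = 2*5*1 + 429 = 10 + 429 = 439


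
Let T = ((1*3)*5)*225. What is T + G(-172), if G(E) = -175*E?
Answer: 33475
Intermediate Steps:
T = 3375 (T = (3*5)*225 = 15*225 = 3375)
T + G(-172) = 3375 - 175*(-172) = 3375 + 30100 = 33475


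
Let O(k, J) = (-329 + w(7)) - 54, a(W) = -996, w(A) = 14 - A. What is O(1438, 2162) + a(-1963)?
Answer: -1372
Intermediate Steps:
O(k, J) = -376 (O(k, J) = (-329 + (14 - 1*7)) - 54 = (-329 + (14 - 7)) - 54 = (-329 + 7) - 54 = -322 - 54 = -376)
O(1438, 2162) + a(-1963) = -376 - 996 = -1372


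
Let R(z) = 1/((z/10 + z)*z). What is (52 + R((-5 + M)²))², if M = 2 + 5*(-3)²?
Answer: 792002211598293721/292900222891584 ≈ 2704.0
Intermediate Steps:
M = 47 (M = 2 + 5*9 = 2 + 45 = 47)
R(z) = 10/(11*z²) (R(z) = 1/((z*(⅒) + z)*z) = 1/((z/10 + z)*z) = 1/(((11*z/10))*z) = (10/(11*z))/z = 10/(11*z²))
(52 + R((-5 + M)²))² = (52 + 10/(11*((-5 + 47)²)²))² = (52 + 10/(11*(42²)²))² = (52 + (10/11)/1764²)² = (52 + (10/11)*(1/3111696))² = (52 + 5/17114328)² = (889945061/17114328)² = 792002211598293721/292900222891584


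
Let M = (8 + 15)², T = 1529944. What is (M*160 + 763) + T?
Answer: 1615347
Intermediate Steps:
M = 529 (M = 23² = 529)
(M*160 + 763) + T = (529*160 + 763) + 1529944 = (84640 + 763) + 1529944 = 85403 + 1529944 = 1615347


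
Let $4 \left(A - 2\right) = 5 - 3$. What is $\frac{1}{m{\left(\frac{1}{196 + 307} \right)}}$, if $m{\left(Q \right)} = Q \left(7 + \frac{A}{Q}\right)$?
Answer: $\frac{1006}{2529} \approx 0.39779$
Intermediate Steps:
$A = \frac{5}{2}$ ($A = 2 + \frac{5 - 3}{4} = 2 + \frac{1}{4} \cdot 2 = 2 + \frac{1}{2} = \frac{5}{2} \approx 2.5$)
$m{\left(Q \right)} = Q \left(7 + \frac{5}{2 Q}\right)$
$\frac{1}{m{\left(\frac{1}{196 + 307} \right)}} = \frac{1}{\frac{5}{2} + \frac{7}{196 + 307}} = \frac{1}{\frac{5}{2} + \frac{7}{503}} = \frac{1}{\frac{2529}{1006}} = \frac{1006}{2529}$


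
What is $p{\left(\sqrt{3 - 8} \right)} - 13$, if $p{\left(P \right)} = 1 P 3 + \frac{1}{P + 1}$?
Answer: $\frac{- 10 \sqrt{5} + 27 i}{\sqrt{5} - i} \approx -12.833 + 6.3355 i$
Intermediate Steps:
$p{\left(P \right)} = \frac{1}{1 + P} + 3 P$ ($p{\left(P \right)} = P 3 + \frac{1}{1 + P} = 3 P + \frac{1}{1 + P} = \frac{1}{1 + P} + 3 P$)
$p{\left(\sqrt{3 - 8} \right)} - 13 = \frac{1 + 3 \sqrt{3 - 8} + 3 \left(\sqrt{3 - 8}\right)^{2}}{1 + \sqrt{3 - 8}} - 13 = \frac{1 + 3 \sqrt{-5} + 3 \left(\sqrt{-5}\right)^{2}}{1 + \sqrt{-5}} - 13 = \frac{1 + 3 i \sqrt{5} + 3 \left(i \sqrt{5}\right)^{2}}{1 + i \sqrt{5}} - 13 = \frac{1 + 3 i \sqrt{5} + 3 \left(-5\right)}{1 + i \sqrt{5}} - 13 = \frac{1 + 3 i \sqrt{5} - 15}{1 + i \sqrt{5}} - 13 = \frac{-14 + 3 i \sqrt{5}}{1 + i \sqrt{5}} - 13 = -13 + \frac{-14 + 3 i \sqrt{5}}{1 + i \sqrt{5}}$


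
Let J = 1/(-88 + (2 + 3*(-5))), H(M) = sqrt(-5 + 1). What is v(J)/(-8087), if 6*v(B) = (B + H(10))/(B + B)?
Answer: -1/97044 + 101*I/48522 ≈ -1.0305e-5 + 0.0020815*I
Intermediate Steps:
H(M) = 2*I (H(M) = sqrt(-4) = 2*I)
J = -1/101 (J = 1/(-88 + (2 - 15)) = 1/(-88 - 13) = 1/(-101) = -1/101 ≈ -0.0099010)
v(B) = (B + 2*I)/(12*B) (v(B) = ((B + 2*I)/(B + B))/6 = ((B + 2*I)/((2*B)))/6 = ((B + 2*I)*(1/(2*B)))/6 = ((B + 2*I)/(2*B))/6 = (B + 2*I)/(12*B))
v(J)/(-8087) = ((-1/101 + 2*I)/(12*(-1/101)))/(-8087) = ((1/12)*(-101)*(-1/101 + 2*I))*(-1/8087) = (1/12 - 101*I/6)*(-1/8087) = -1/97044 + 101*I/48522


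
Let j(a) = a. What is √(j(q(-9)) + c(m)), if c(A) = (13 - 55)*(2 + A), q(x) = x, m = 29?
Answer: I*√1311 ≈ 36.208*I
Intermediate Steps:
c(A) = -84 - 42*A (c(A) = -42*(2 + A) = -84 - 42*A)
√(j(q(-9)) + c(m)) = √(-9 + (-84 - 42*29)) = √(-9 + (-84 - 1218)) = √(-9 - 1302) = √(-1311) = I*√1311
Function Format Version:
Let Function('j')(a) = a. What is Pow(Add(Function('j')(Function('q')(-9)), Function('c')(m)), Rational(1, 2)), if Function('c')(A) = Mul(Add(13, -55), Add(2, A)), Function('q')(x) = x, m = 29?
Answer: Mul(I, Pow(1311, Rational(1, 2))) ≈ Mul(36.208, I)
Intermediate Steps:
Function('c')(A) = Add(-84, Mul(-42, A)) (Function('c')(A) = Mul(-42, Add(2, A)) = Add(-84, Mul(-42, A)))
Pow(Add(Function('j')(Function('q')(-9)), Function('c')(m)), Rational(1, 2)) = Pow(Add(-9, Add(-84, Mul(-42, 29))), Rational(1, 2)) = Pow(Add(-9, Add(-84, -1218)), Rational(1, 2)) = Pow(Add(-9, -1302), Rational(1, 2)) = Pow(-1311, Rational(1, 2)) = Mul(I, Pow(1311, Rational(1, 2)))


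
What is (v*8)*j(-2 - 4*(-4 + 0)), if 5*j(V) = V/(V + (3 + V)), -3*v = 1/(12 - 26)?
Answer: 8/465 ≈ 0.017204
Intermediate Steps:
v = 1/42 (v = -1/(3*(12 - 26)) = -1/3/(-14) = -1/3*(-1/14) = 1/42 ≈ 0.023810)
j(V) = V/(5*(3 + 2*V)) (j(V) = (V/(V + (3 + V)))/5 = (V/(3 + 2*V))/5 = V/(5*(3 + 2*V)))
(v*8)*j(-2 - 4*(-4 + 0)) = ((1/42)*8)*((-2 - 4*(-4 + 0))/(5*(3 + 2*(-2 - 4*(-4 + 0))))) = 4*((-2 - 4*(-4))/(5*(3 + 2*(-2 - 4*(-4)))))/21 = 4*((-2 + 16)/(5*(3 + 2*(-2 + 16))))/21 = 4*((1/5)*14/(3 + 2*14))/21 = 4*((1/5)*14/(3 + 28))/21 = 4*((1/5)*14/31)/21 = 4*((1/5)*14*(1/31))/21 = (4/21)*(14/155) = 8/465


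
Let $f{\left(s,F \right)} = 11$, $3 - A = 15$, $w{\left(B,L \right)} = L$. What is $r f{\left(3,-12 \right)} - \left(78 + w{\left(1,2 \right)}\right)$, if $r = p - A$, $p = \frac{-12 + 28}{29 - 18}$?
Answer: $68$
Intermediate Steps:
$A = -12$ ($A = 3 - 15 = -12$)
$p = \frac{16}{11} \approx 1.4545$
$r = \frac{148}{11}$ ($r = \frac{16}{11} - -12 = \frac{16}{11} + 12 = \frac{148}{11} \approx 13.455$)
$r f{\left(3,-12 \right)} - \left(78 + w{\left(1,2 \right)}\right) = \frac{148}{11} \cdot 11 - 80 = 148 - 80 = 68$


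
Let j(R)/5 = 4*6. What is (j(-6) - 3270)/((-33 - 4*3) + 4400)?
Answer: -630/871 ≈ -0.72331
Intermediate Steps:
j(R) = 120 (j(R) = 5*(4*6) = 5*24 = 120)
(j(-6) - 3270)/((-33 - 4*3) + 4400) = (120 - 3270)/((-33 - 4*3) + 4400) = -3150/((-33 - 12) + 4400) = -3150/(-45 + 4400) = -3150/4355 = -3150*1/4355 = -630/871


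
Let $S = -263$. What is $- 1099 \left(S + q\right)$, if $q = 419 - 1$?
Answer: $-170345$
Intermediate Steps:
$q = 418$
$- 1099 \left(S + q\right) = - 1099 \left(-263 + 418\right) = \left(-1099\right) 155 = -170345$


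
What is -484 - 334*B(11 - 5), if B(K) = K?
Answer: -2488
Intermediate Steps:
-484 - 334*B(11 - 5) = -484 - 334*(11 - 5) = -484 - 334*6 = -484 - 2004 = -2488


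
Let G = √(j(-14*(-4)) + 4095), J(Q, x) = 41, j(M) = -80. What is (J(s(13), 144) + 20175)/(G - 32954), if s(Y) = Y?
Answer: -95171152/155137443 - 2888*√4015/155137443 ≈ -0.61464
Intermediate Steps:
G = √4015 (G = √(-80 + 4095) = √4015 ≈ 63.364)
(J(s(13), 144) + 20175)/(G - 32954) = (41 + 20175)/(√4015 - 32954) = 20216/(-32954 + √4015)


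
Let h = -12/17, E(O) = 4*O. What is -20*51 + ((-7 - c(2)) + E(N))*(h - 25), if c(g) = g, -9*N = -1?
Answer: -122411/153 ≈ -800.07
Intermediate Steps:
N = ⅑ (N = -⅑*(-1) = ⅑ ≈ 0.11111)
h = -12/17 (h = -12*1/17 = -12/17 ≈ -0.70588)
-20*51 + ((-7 - c(2)) + E(N))*(h - 25) = -20*51 + ((-7 - 1*2) + 4*(⅑))*(-12/17 - 25) = -1020 + ((-7 - 2) + 4/9)*(-437/17) = -1020 + (-9 + 4/9)*(-437/17) = -1020 - 77/9*(-437/17) = -1020 + 33649/153 = -122411/153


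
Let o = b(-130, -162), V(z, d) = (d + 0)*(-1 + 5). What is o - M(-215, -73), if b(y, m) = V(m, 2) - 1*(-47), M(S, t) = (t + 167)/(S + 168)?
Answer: 57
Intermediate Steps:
M(S, t) = (167 + t)/(168 + S)
V(z, d) = 4*d (V(z, d) = d*4 = 4*d)
b(y, m) = 55 (b(y, m) = 4*2 - 1*(-47) = 8 + 47 = 55)
o = 55
o - M(-215, -73) = 55 - (167 - 73)/(168 - 215) = 55 - 94/(-47) = 55 - (-1)*94/47 = 55 - 1*(-2) = 55 + 2 = 57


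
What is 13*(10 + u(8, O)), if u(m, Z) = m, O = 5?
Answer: 234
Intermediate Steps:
13*(10 + u(8, O)) = 13*(10 + 8) = 13*18 = 234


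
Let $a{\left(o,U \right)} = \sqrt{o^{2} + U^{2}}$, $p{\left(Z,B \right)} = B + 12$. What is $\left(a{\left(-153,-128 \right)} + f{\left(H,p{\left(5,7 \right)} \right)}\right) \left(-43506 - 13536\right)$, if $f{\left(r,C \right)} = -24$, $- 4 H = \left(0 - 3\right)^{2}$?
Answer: $1369008 - 57042 \sqrt{39793} \approx -1.001 \cdot 10^{7}$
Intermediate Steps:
$p{\left(Z,B \right)} = 12 + B$
$H = - \frac{9}{4}$ ($H = - \frac{\left(0 - 3\right)^{2}}{4} = - \frac{\left(-3\right)^{2}}{4} = \left(- \frac{1}{4}\right) 9 = - \frac{9}{4} \approx -2.25$)
$a{\left(o,U \right)} = \sqrt{U^{2} + o^{2}}$
$\left(a{\left(-153,-128 \right)} + f{\left(H,p{\left(5,7 \right)} \right)}\right) \left(-43506 - 13536\right) = \left(\sqrt{\left(-128\right)^{2} + \left(-153\right)^{2}} - 24\right) \left(-43506 - 13536\right) = \left(\sqrt{16384 + 23409} - 24\right) \left(-57042\right) = \left(\sqrt{39793} - 24\right) \left(-57042\right) = \left(-24 + \sqrt{39793}\right) \left(-57042\right) = 1369008 - 57042 \sqrt{39793}$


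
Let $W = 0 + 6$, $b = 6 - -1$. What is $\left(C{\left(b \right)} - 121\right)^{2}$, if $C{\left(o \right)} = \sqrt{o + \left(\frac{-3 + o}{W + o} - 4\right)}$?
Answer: $\frac{\left(1573 - \sqrt{559}\right)^{2}}{169} \approx 14204.0$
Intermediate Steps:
$b = 7$ ($b = 6 + 1 = 7$)
$W = 6$
$C{\left(o \right)} = \sqrt{-4 + o + \frac{-3 + o}{6 + o}}$ ($C{\left(o \right)} = \sqrt{o + \left(\frac{-3 + o}{6 + o} - 4\right)} = \sqrt{o + \left(-4 + \frac{-3 + o}{6 + o}\right)} = \sqrt{-4 + o + \frac{-3 + o}{6 + o}}$)
$\left(C{\left(b \right)} - 121\right)^{2} = \left(\sqrt{\frac{-27 + 7^{2} + 3 \cdot 7}{6 + 7}} - 121\right)^{2} = \left(\sqrt{\frac{-27 + 49 + 21}{13}} - 121\right)^{2} = \left(\sqrt{\frac{1}{13} \cdot 43} - 121\right)^{2} = \left(\sqrt{\frac{43}{13}} - 121\right)^{2} = \left(\frac{\sqrt{559}}{13} - 121\right)^{2} = \left(-121 + \frac{\sqrt{559}}{13}\right)^{2}$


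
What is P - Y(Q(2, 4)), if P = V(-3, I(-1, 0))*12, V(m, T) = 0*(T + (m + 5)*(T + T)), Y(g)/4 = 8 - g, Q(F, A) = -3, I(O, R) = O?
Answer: -44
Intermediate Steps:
Y(g) = 32 - 4*g (Y(g) = 4*(8 - g) = 32 - 4*g)
V(m, T) = 0 (V(m, T) = 0*(T + (5 + m)*(2*T)) = 0*(T + 2*T*(5 + m)) = 0)
P = 0 (P = 0*12 = 0)
P - Y(Q(2, 4)) = 0 - (32 - 4*(-3)) = 0 - (32 + 12) = 0 - 1*44 = 0 - 44 = -44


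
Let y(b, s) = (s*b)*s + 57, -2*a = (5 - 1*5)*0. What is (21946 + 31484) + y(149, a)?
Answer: 53487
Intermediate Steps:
a = 0 (a = -(5 - 1*5)*0/2 = -(5 - 5)*0/2 = -0*0 = -½*0 = 0)
y(b, s) = 57 + b*s² (y(b, s) = (b*s)*s + 57 = b*s² + 57 = 57 + b*s²)
(21946 + 31484) + y(149, a) = (21946 + 31484) + (57 + 149*0²) = 53430 + (57 + 149*0) = 53430 + (57 + 0) = 53430 + 57 = 53487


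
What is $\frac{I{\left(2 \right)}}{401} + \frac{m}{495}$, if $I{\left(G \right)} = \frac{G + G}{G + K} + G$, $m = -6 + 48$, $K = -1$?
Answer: $\frac{6604}{66165} \approx 0.099811$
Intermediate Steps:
$m = 42$
$I{\left(G \right)} = G + \frac{2 G}{-1 + G}$ ($I{\left(G \right)} = \frac{G + G}{G - 1} + G = \frac{2 G}{-1 + G} + G = G + \frac{2 G}{-1 + G}$)
$\frac{I{\left(2 \right)}}{401} + \frac{m}{495} = \frac{2 \frac{1}{-1 + 2} \left(1 + 2\right)}{401} + \frac{42}{495} = 2 \cdot 1^{-1} \cdot 3 \cdot \frac{1}{401} + 42 \cdot \frac{1}{495} = 2 \cdot 1 \cdot 3 \cdot \frac{1}{401} + \frac{14}{165} = 6 \cdot \frac{1}{401} + \frac{14}{165} = \frac{6}{401} + \frac{14}{165} = \frac{6604}{66165}$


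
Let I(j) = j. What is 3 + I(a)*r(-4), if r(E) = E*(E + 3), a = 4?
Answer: 19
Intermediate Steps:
r(E) = E*(3 + E)
3 + I(a)*r(-4) = 3 + 4*(-4*(3 - 4)) = 3 + 4*(-4*(-1)) = 3 + 4*4 = 3 + 16 = 19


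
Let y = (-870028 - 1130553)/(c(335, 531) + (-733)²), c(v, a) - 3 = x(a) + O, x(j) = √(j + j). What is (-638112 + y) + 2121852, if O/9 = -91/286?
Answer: 207309017856245996318/139720933656313 + 2904843612*√118/139720933656313 ≈ 1.4837e+6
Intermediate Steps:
x(j) = √2*√j (x(j) = √(2*j) = √2*√j)
O = -63/22 (O = 9*(-91/286) = 9*(-91*1/286) = 9*(-7/22) = -63/22 ≈ -2.8636)
c(v, a) = 3/22 + √2*√a (c(v, a) = 3 + (√2*√a - 63/22) = 3 + (-63/22 + √2*√a) = 3/22 + √2*√a)
y = -2000581/(11820361/22 + 3*√118) (y = (-870028 - 1130553)/((3/22 + √2*√531) + (-733)²) = -2000581/((3/22 + √2*(3*√59)) + 537289) = -2000581/((3/22 + 3*√118) + 537289) = -2000581/(11820361/22 + 3*√118) ≈ -3.7232)
(-638112 + y) + 2121852 = (-638112 + (-520246971854302/139720933656313 + 2904843612*√118/139720933656313)) + 2121852 = (-89158124664269055358/139720933656313 + 2904843612*√118/139720933656313) + 2121852 = 207309017856245996318/139720933656313 + 2904843612*√118/139720933656313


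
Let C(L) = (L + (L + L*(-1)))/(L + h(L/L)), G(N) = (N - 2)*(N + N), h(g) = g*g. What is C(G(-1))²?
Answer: 36/49 ≈ 0.73469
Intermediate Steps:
h(g) = g²
G(N) = 2*N*(-2 + N) (G(N) = (-2 + N)*(2*N) = 2*N*(-2 + N))
C(L) = L/(1 + L) (C(L) = (L + (L + L*(-1)))/(L + (L/L)²) = (L + (L - L))/(L + 1²) = (L + 0)/(L + 1) = L/(1 + L))
C(G(-1))² = ((2*(-1)*(-2 - 1))/(1 + 2*(-1)*(-2 - 1)))² = ((2*(-1)*(-3))/(1 + 2*(-1)*(-3)))² = (6/(1 + 6))² = (6/7)² = 36/49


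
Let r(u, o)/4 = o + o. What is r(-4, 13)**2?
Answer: 10816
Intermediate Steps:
r(u, o) = 8*o (r(u, o) = 4*(o + o) = 4*(2*o) = 8*o)
r(-4, 13)**2 = (8*13)**2 = 104**2 = 10816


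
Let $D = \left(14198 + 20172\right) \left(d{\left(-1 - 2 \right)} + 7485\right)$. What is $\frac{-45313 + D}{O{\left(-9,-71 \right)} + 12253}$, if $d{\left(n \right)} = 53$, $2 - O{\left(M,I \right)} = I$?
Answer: $\frac{259035747}{12326} \approx 21015.0$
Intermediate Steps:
$O{\left(M,I \right)} = 2 - I$
$D = 259081060$ ($D = \left(14198 + 20172\right) \left(53 + 7485\right) = 34370 \cdot 7538 = 259081060$)
$\frac{-45313 + D}{O{\left(-9,-71 \right)} + 12253} = \frac{-45313 + 259081060}{\left(2 - -71\right) + 12253} = \frac{259035747}{\left(2 + 71\right) + 12253} = \frac{259035747}{73 + 12253} = \frac{259035747}{12326}$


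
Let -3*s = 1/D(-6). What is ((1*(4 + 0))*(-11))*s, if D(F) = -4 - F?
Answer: 22/3 ≈ 7.3333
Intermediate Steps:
s = -⅙ (s = -1/(3*(-4 - 1*(-6))) = -1/(3*(-4 + 6)) = -⅓/2 = -⅓*½ = -⅙ ≈ -0.16667)
((1*(4 + 0))*(-11))*s = ((1*(4 + 0))*(-11))*(-⅙) = ((1*4)*(-11))*(-⅙) = (4*(-11))*(-⅙) = -44*(-⅙) = 22/3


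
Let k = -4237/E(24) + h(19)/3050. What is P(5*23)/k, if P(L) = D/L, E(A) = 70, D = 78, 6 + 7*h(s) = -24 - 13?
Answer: -27755/2476962 ≈ -0.011205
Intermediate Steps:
h(s) = -43/7 (h(s) = -6/7 + (-24 - 13)/7 = -6/7 + (⅐)*(-37) = -6/7 - 37/7 = -43/7)
P(L) = 78/L
k = -646164/10675 (k = -4237/70 - 43/7/3050 = -4237*1/70 - 43/7*1/3050 = -4237/70 - 43/21350 = -646164/10675 ≈ -60.531)
P(5*23)/k = (78/((5*23)))/(-646164/10675) = (78/115)*(-10675/646164) = -27755/2476962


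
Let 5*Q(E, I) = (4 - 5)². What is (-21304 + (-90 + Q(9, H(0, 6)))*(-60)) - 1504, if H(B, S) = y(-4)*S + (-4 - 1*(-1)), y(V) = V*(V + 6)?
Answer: -17420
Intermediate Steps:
y(V) = V*(6 + V)
H(B, S) = -3 - 8*S (H(B, S) = (-4*(6 - 4))*S + (-4 - 1*(-1)) = (-4*2)*S + (-4 + 1) = -8*S - 3 = -3 - 8*S)
Q(E, I) = ⅕ (Q(E, I) = (4 - 5)²/5 = (⅕)*(-1)² = (⅕)*1 = ⅕)
(-21304 + (-90 + Q(9, H(0, 6)))*(-60)) - 1504 = (-21304 + (-90 + ⅕)*(-60)) - 1504 = (-21304 - 449/5*(-60)) - 1504 = (-21304 + 5388) - 1504 = -15916 - 1504 = -17420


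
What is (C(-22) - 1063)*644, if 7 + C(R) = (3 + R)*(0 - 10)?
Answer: -566720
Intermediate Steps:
C(R) = -37 - 10*R (C(R) = -7 + (3 + R)*(0 - 10) = -7 + (3 + R)*(-10) = -7 + (-30 - 10*R) = -37 - 10*R)
(C(-22) - 1063)*644 = ((-37 - 10*(-22)) - 1063)*644 = ((-37 + 220) - 1063)*644 = (183 - 1063)*644 = -880*644 = -566720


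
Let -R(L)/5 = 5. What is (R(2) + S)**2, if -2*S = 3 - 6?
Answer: 2209/4 ≈ 552.25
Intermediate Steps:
S = 3/2 (S = -(3 - 6)/2 = -1/2*(-3) = 3/2 ≈ 1.5000)
R(L) = -25 (R(L) = -5*5 = -25)
(R(2) + S)**2 = (-25 + 3/2)**2 = (-47/2)**2 = 2209/4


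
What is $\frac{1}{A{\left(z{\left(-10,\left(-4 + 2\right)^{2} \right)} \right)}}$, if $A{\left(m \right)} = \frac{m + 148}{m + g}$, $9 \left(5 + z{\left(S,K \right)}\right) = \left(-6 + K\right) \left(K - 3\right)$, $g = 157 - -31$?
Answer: $\frac{329}{257} \approx 1.2802$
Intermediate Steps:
$g = 188$ ($g = 157 + 31 = 188$)
$z{\left(S,K \right)} = -5 + \frac{\left(-6 + K\right) \left(-3 + K\right)}{9}$ ($z{\left(S,K \right)} = -5 + \frac{\left(-6 + K\right) \left(K - 3\right)}{9} = -5 + \frac{\left(-6 + K\right) \left(-3 + K\right)}{9}$)
$A{\left(m \right)} = \frac{148 + m}{188 + m}$ ($A{\left(m \right)} = \frac{m + 148}{m + 188} = \frac{148 + m}{188 + m}$)
$\frac{1}{A{\left(z{\left(-10,\left(-4 + 2\right)^{2} \right)} \right)}} = \frac{1}{\frac{1}{188 - \left(3 + \left(-4 + 2\right)^{2} - \frac{\left(-4 + 2\right)^{4}}{9}\right)} \left(148 - \left(3 + \left(-4 + 2\right)^{2} - \frac{\left(-4 + 2\right)^{4}}{9}\right)\right)} = \frac{1}{\frac{1}{188 - \left(7 - \frac{16}{9}\right)} \left(148 - \left(7 - \frac{16}{9}\right)\right)} = \frac{1}{\frac{1}{188 - \frac{47}{9}} \left(148 - \frac{47}{9}\right)} = \frac{1}{\frac{1}{\frac{1645}{9}} \cdot \frac{1285}{9}} = \frac{1}{\frac{9}{1645} \cdot \frac{1285}{9}} = \frac{1}{\frac{257}{329}} = \frac{329}{257}$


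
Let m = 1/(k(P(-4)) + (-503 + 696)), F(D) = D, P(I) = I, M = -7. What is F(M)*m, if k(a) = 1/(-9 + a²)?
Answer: -49/1352 ≈ -0.036243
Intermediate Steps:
m = 7/1352 (m = 1/(1/(-9 + (-4)²) + (-503 + 696)) = 1/(1/(-9 + 16) + 193) = 1/(1/7 + 193) = 1/(⅐ + 193) = 1/(1352/7) = 7/1352 ≈ 0.0051775)
F(M)*m = -7*7/1352 = -49/1352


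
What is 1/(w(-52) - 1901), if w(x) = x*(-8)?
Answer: -1/1485 ≈ -0.00067340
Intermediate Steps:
w(x) = -8*x
1/(w(-52) - 1901) = 1/(-8*(-52) - 1901) = 1/(416 - 1901) = 1/(-1485) = -1/1485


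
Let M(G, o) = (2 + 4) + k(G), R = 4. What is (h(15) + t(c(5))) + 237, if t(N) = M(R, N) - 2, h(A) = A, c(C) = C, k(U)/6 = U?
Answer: 280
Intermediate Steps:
k(U) = 6*U
M(G, o) = 6 + 6*G (M(G, o) = (2 + 4) + 6*G = 6 + 6*G)
t(N) = 28 (t(N) = (6 + 6*4) - 2 = (6 + 24) - 2 = 30 - 2 = 28)
(h(15) + t(c(5))) + 237 = (15 + 28) + 237 = 43 + 237 = 280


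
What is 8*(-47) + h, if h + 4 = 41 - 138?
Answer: -477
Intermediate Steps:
h = -101 (h = -4 + (41 - 138) = -4 - 97 = -101)
8*(-47) + h = 8*(-47) - 101 = -376 - 101 = -477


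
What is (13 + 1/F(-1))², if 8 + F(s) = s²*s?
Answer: 13456/81 ≈ 166.12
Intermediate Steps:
F(s) = -8 + s³ (F(s) = -8 + s²*s = -8 + s³)
(13 + 1/F(-1))² = (13 + 1/(-8 + (-1)³))² = (13 + 1/(-8 - 1))² = (13 + 1/(-9))² = (13 - ⅑)² = (116/9)² = 13456/81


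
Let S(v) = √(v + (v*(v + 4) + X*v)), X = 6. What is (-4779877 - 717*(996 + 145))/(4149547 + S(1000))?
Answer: -23229056217778/17218739294209 + 55979740*√10110/17218739294209 ≈ -1.3487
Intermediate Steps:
S(v) = √(7*v + v*(4 + v)) (S(v) = √(v + (v*(v + 4) + 6*v)) = √(v + (v*(4 + v) + 6*v)) = √(v + (6*v + v*(4 + v))) = √(7*v + v*(4 + v)))
(-4779877 - 717*(996 + 145))/(4149547 + S(1000)) = (-4779877 - 717*(996 + 145))/(4149547 + √(1000*(11 + 1000))) = (-4779877 - 717*1141)/(4149547 + √(1000*1011)) = (-4779877 - 818097)/(4149547 + √1011000) = -5597974/(4149547 + 10*√10110)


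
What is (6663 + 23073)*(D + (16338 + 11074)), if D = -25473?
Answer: 57658104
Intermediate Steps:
(6663 + 23073)*(D + (16338 + 11074)) = (6663 + 23073)*(-25473 + (16338 + 11074)) = 29736*(-25473 + 27412) = 29736*1939 = 57658104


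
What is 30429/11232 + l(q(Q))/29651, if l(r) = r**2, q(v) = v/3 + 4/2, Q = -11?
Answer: 300760493/111013344 ≈ 2.7092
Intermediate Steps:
q(v) = 2 + v/3 (q(v) = v*(1/3) + 4*(1/2) = v/3 + 2 = 2 + v/3)
30429/11232 + l(q(Q))/29651 = 30429/11232 + (2 + (1/3)*(-11))**2/29651 = 30429*(1/11232) + (2 - 11/3)**2*(1/29651) = 1127/416 + (-5/3)**2*(1/29651) = 1127/416 + (25/9)*(1/29651) = 1127/416 + 25/266859 = 300760493/111013344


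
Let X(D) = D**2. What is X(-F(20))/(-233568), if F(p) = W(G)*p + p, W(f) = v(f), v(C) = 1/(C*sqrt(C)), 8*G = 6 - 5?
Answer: -1425/1622 - 400*sqrt(2)/7299 ≈ -0.95605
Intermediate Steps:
G = 1/8 (G = (6 - 5)/8 = (1/8)*1 = 1/8 ≈ 0.12500)
v(C) = C**(-3/2) (v(C) = 1/(C**(3/2)) = C**(-3/2))
W(f) = f**(-3/2)
F(p) = p + 16*p*sqrt(2) (F(p) = p/8**(-3/2) + p = (16*sqrt(2))*p + p = 16*p*sqrt(2) + p = p + 16*p*sqrt(2))
X(-F(20))/(-233568) = (-20*(1 + 16*sqrt(2)))**2/(-233568) = (-(20 + 320*sqrt(2)))**2*(-1/233568) = (-20 - 320*sqrt(2))**2*(-1/233568) = -(-20 - 320*sqrt(2))**2/233568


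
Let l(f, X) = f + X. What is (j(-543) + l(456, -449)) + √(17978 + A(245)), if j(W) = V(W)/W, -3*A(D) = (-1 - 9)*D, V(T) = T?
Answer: 8 + 8*√2643/3 ≈ 145.09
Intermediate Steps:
A(D) = 10*D/3 (A(D) = -(-1 - 9)*D/3 = -(-10)*D/3 = 10*D/3)
l(f, X) = X + f
j(W) = 1 (j(W) = W/W = 1)
(j(-543) + l(456, -449)) + √(17978 + A(245)) = (1 + (-449 + 456)) + √(17978 + (10/3)*245) = (1 + 7) + √(17978 + 2450/3) = 8 + √(56384/3) = 8 + 8*√2643/3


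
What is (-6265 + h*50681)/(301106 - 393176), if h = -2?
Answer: 107627/92070 ≈ 1.1690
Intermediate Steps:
(-6265 + h*50681)/(301106 - 393176) = (-6265 - 2*50681)/(301106 - 393176) = (-6265 - 101362)/(-92070) = -107627*(-1/92070) = 107627/92070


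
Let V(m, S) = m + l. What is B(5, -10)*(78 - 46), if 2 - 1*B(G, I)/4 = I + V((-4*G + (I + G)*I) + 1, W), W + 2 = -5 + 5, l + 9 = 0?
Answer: -1280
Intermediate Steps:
l = -9 (l = -9 + 0 = -9)
W = -2 (W = -2 + (-5 + 5) = -2 + 0 = -2)
V(m, S) = -9 + m (V(m, S) = m - 9 = -9 + m)
B(G, I) = 40 - 4*I + 16*G - 4*I*(G + I) (B(G, I) = 8 - 4*(I + (-9 + ((-4*G + (I + G)*I) + 1))) = 8 - 4*(I + (-9 + ((-4*G + (G + I)*I) + 1))) = 8 - 4*(I + (-9 + ((-4*G + I*(G + I)) + 1))) = 8 - 4*(I + (-9 + (1 - 4*G + I*(G + I)))) = 8 - 4*(I + (-8 - 4*G + I*(G + I))) = 8 - 4*(-8 + I - 4*G + I*(G + I)) = 8 + (32 - 4*I + 16*G - 4*I*(G + I)) = 40 - 4*I + 16*G - 4*I*(G + I))
B(5, -10)*(78 - 46) = (40 - 4*(-10) - 4*(-10)**2 + 16*5 - 4*5*(-10))*(78 - 46) = (40 + 40 - 4*100 + 80 + 200)*32 = (40 + 40 - 400 + 80 + 200)*32 = -40*32 = -1280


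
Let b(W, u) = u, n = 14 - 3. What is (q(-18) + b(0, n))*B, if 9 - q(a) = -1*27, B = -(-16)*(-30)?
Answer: -22560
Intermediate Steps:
n = 11
B = -480 (B = -1*480 = -480)
q(a) = 36 (q(a) = 9 - (-1)*27 = 9 - 1*(-27) = 9 + 27 = 36)
(q(-18) + b(0, n))*B = (36 + 11)*(-480) = 47*(-480) = -22560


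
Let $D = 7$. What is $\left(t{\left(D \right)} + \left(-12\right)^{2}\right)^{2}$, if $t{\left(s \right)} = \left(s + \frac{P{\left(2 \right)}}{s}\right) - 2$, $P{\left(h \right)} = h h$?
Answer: $\frac{1096209}{49} \approx 22372.0$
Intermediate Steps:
$P{\left(h \right)} = h^{2}$
$t{\left(s \right)} = -2 + s + \frac{4}{s}$ ($t{\left(s \right)} = \left(s + \frac{2^{2}}{s}\right) - 2 = \left(s + \frac{4}{s}\right) - 2 = -2 + s + \frac{4}{s}$)
$\left(t{\left(D \right)} + \left(-12\right)^{2}\right)^{2} = \left(\left(-2 + 7 + \frac{4}{7}\right) + \left(-12\right)^{2}\right)^{2} = \left(\left(-2 + 7 + 4 \cdot \frac{1}{7}\right) + 144\right)^{2} = \left(\left(-2 + 7 + \frac{4}{7}\right) + 144\right)^{2} = \left(\frac{39}{7} + 144\right)^{2} = \left(\frac{1047}{7}\right)^{2} = \frac{1096209}{49}$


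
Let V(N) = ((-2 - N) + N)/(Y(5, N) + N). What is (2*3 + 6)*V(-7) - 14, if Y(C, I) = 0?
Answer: -74/7 ≈ -10.571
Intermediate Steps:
V(N) = -2/N (V(N) = ((-2 - N) + N)/(0 + N) = -2/N)
(2*3 + 6)*V(-7) - 14 = (2*3 + 6)*(-2/(-7)) - 14 = (6 + 6)*(-2*(-1/7)) - 14 = 12*(2/7) - 14 = 24/7 - 14 = -74/7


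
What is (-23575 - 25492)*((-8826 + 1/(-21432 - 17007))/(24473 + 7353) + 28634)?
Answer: -1718784622083341287/1223359614 ≈ -1.4050e+9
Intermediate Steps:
(-23575 - 25492)*((-8826 + 1/(-21432 - 17007))/(24473 + 7353) + 28634) = -49067*((-8826 + 1/(-38439))/31826 + 28634) = -49067*((-8826 - 1/38439)*(1/31826) + 28634) = -49067*(-339262615/38439*1/31826 + 28634) = -49067*(-339262615/1223359614 + 28634) = -49067*35029339924661/1223359614 = -1718784622083341287/1223359614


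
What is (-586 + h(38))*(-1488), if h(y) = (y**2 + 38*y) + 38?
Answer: -3481920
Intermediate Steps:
h(y) = 38 + y**2 + 38*y
(-586 + h(38))*(-1488) = (-586 + (38 + 38**2 + 38*38))*(-1488) = (-586 + (38 + 1444 + 1444))*(-1488) = (-586 + 2926)*(-1488) = 2340*(-1488) = -3481920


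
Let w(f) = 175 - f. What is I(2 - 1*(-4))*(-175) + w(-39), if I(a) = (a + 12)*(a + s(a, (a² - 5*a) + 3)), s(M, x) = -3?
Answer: -9236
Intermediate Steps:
I(a) = (-3 + a)*(12 + a) (I(a) = (a + 12)*(a - 3) = (12 + a)*(-3 + a) = (-3 + a)*(12 + a))
I(2 - 1*(-4))*(-175) + w(-39) = (-36 + (2 - 1*(-4))² + 9*(2 - 1*(-4)))*(-175) + (175 - 1*(-39)) = (-36 + (2 + 4)² + 9*(2 + 4))*(-175) + (175 + 39) = (-36 + 6² + 9*6)*(-175) + 214 = (-36 + 36 + 54)*(-175) + 214 = 54*(-175) + 214 = -9450 + 214 = -9236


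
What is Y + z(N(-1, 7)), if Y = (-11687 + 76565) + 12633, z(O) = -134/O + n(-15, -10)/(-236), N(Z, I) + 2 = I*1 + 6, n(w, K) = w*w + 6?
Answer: 201184391/2596 ≈ 77498.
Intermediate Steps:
n(w, K) = 6 + w² (n(w, K) = w² + 6 = 6 + w²)
N(Z, I) = 4 + I (N(Z, I) = -2 + (I*1 + 6) = -2 + (I + 6) = -2 + (6 + I) = 4 + I)
z(O) = -231/236 - 134/O (z(O) = -134/O + (6 + (-15)²)/(-236) = -134/O + (6 + 225)*(-1/236) = -134/O + 231*(-1/236) = -134/O - 231/236 = -231/236 - 134/O)
Y = 77511 (Y = 64878 + 12633 = 77511)
Y + z(N(-1, 7)) = 77511 + (-231/236 - 134/(4 + 7)) = 77511 + (-231/236 - 134/11) = 77511 - 34165/2596 = 201184391/2596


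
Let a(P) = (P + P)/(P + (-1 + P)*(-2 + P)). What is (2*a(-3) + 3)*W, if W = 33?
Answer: 1287/17 ≈ 75.706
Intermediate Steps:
a(P) = 2*P/(P + (-1 + P)*(-2 + P)) (a(P) = (2*P)/(P + (-1 + P)*(-2 + P)) = 2*P/(P + (-1 + P)*(-2 + P)))
(2*a(-3) + 3)*W = (2*(2*(-3)/(2 + (-3)² - 2*(-3))) + 3)*33 = (2*(2*(-3)/(2 + 9 + 6)) + 3)*33 = (2*(2*(-3)/17) + 3)*33 = (2*(2*(-3)*(1/17)) + 3)*33 = (2*(-6/17) + 3)*33 = (-12/17 + 3)*33 = (39/17)*33 = 1287/17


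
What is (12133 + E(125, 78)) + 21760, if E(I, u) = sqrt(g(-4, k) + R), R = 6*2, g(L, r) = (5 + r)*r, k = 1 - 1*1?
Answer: 33893 + 2*sqrt(3) ≈ 33896.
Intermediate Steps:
k = 0 (k = 1 - 1 = 0)
g(L, r) = r*(5 + r)
R = 12
E(I, u) = 2*sqrt(3) (E(I, u) = sqrt(0*(5 + 0) + 12) = sqrt(0*5 + 12) = sqrt(0 + 12) = sqrt(12) = 2*sqrt(3))
(12133 + E(125, 78)) + 21760 = (12133 + 2*sqrt(3)) + 21760 = 33893 + 2*sqrt(3)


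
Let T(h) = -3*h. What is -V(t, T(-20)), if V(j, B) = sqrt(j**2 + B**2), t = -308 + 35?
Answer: -3*sqrt(8681) ≈ -279.52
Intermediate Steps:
t = -273
V(j, B) = sqrt(B**2 + j**2)
-V(t, T(-20)) = -sqrt((-3*(-20))**2 + (-273)**2) = -sqrt(60**2 + 74529) = -sqrt(3600 + 74529) = -sqrt(78129) = -3*sqrt(8681)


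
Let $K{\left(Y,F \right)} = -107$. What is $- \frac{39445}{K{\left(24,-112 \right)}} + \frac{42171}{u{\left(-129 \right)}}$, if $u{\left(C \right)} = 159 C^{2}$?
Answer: $\frac{34790929084}{94371111} \approx 368.66$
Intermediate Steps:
$- \frac{39445}{K{\left(24,-112 \right)}} + \frac{42171}{u{\left(-129 \right)}} = - \frac{39445}{-107} + \frac{42171}{159 \left(-129\right)^{2}} = \left(-39445\right) \left(- \frac{1}{107}\right) + \frac{42171}{159 \cdot 16641} = \frac{39445}{107} + \frac{42171}{2645919} = \frac{39445}{107} + 42171 \cdot \frac{1}{2645919} = \frac{39445}{107} + \frac{14057}{881973} = \frac{34790929084}{94371111}$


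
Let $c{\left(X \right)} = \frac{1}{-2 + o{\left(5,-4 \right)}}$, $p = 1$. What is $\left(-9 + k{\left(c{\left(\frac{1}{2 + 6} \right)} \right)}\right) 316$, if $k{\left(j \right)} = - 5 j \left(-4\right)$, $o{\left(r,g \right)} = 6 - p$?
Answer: $- \frac{2212}{3} \approx -737.33$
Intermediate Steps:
$o{\left(r,g \right)} = 5$ ($o{\left(r,g \right)} = 6 - 1 = 5$)
$c{\left(X \right)} = \frac{1}{3}$ ($c{\left(X \right)} = \frac{1}{-2 + 5} = \frac{1}{3}$)
$k{\left(j \right)} = 20 j$
$\left(-9 + k{\left(c{\left(\frac{1}{2 + 6} \right)} \right)}\right) 316 = \left(-9 + 20 \cdot \frac{1}{3}\right) 316 = \left(-9 + \frac{20}{3}\right) 316 = \left(- \frac{7}{3}\right) 316 = - \frac{2212}{3}$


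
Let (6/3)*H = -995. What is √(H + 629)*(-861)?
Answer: -861*√526/2 ≈ -9873.4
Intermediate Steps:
H = -995/2 (H = (½)*(-995) = -995/2 ≈ -497.50)
√(H + 629)*(-861) = √(-995/2 + 629)*(-861) = √(263/2)*(-861) = (√526/2)*(-861) = -861*√526/2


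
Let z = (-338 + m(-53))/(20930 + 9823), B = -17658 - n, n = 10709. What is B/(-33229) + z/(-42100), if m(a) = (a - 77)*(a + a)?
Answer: 18363172556441/21510814748850 ≈ 0.85367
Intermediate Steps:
m(a) = 2*a*(-77 + a) (m(a) = (-77 + a)*(2*a) = 2*a*(-77 + a))
B = -28367 (B = -17658 - 1*10709 = -17658 - 10709 = -28367)
z = 13442/30753 (z = (-338 + 2*(-53)*(-77 - 53))/(20930 + 9823) = (-338 + 2*(-53)*(-130))/30753 = (-338 + 13780)*(1/30753) = 13442*(1/30753) = 13442/30753 ≈ 0.43710)
B/(-33229) + z/(-42100) = -28367/(-33229) + (13442/30753)/(-42100) = -28367*(-1/33229) + (13442/30753)*(-1/42100) = 28367/33229 - 6721/647350650 = 18363172556441/21510814748850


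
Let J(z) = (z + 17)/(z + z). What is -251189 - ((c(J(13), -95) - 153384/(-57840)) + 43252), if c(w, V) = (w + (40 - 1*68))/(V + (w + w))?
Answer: -709609899/2410 ≈ -2.9444e+5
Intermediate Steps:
J(z) = (17 + z)/(2*z) (J(z) = (17 + z)/((2*z)) = (17 + z)*(1/(2*z)) = (17 + z)/(2*z))
c(w, V) = (-28 + w)/(V + 2*w) (c(w, V) = (w + (40 - 68))/(V + 2*w) = (w - 28)/(V + 2*w) = (-28 + w)/(V + 2*w))
-251189 - ((c(J(13), -95) - 153384/(-57840)) + 43252) = -251189 - (((-28 + (½)*(17 + 13)/13)/(-95 + 2*((½)*(17 + 13)/13)) - 153384/(-57840)) + 43252) = -251189 - (((-28 + (½)*(1/13)*30)/(-95 + 2*((½)*(1/13)*30)) - 153384*(-1/57840)) + 43252) = -251189 - (((-28 + 15/13)/(-95 + 2*(15/13)) + 6391/2410) + 43252) = -251189 - ((-349/13/(-95 + 30/13) + 6391/2410) + 43252) = -251189 - ((-349/13/(-1205/13) + 6391/2410) + 43252) = -251189 - ((-13/1205*(-349/13) + 6391/2410) + 43252) = -251189 - ((349/1205 + 6391/2410) + 43252) = -251189 - (7089/2410 + 43252) = -251189 - 1*104244409/2410 = -251189 - 104244409/2410 = -709609899/2410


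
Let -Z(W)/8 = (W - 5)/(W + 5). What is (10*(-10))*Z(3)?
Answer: -200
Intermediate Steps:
Z(W) = -8*(-5 + W)/(5 + W) (Z(W) = -8*(W - 5)/(W + 5) = -8*(-5 + W)/(5 + W))
(10*(-10))*Z(3) = (10*(-10))*(8*(5 - 1*3)/(5 + 3)) = -800*(5 - 3)/8 = -800*2/8 = -100*2 = -200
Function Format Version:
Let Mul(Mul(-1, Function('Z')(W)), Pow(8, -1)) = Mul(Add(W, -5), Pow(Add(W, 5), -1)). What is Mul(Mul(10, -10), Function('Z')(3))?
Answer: -200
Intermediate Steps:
Function('Z')(W) = Mul(-8, Pow(Add(5, W), -1), Add(-5, W)) (Function('Z')(W) = Mul(-8, Mul(Add(W, -5), Pow(Add(W, 5), -1))) = Mul(-8, Mul(Add(-5, W), Pow(Add(5, W), -1))) = Mul(-8, Mul(Pow(Add(5, W), -1), Add(-5, W))) = Mul(-8, Pow(Add(5, W), -1), Add(-5, W)))
Mul(Mul(10, -10), Function('Z')(3)) = Mul(Mul(10, -10), Mul(8, Pow(Add(5, 3), -1), Add(5, Mul(-1, 3)))) = Mul(-100, Mul(8, Pow(8, -1), Add(5, -3))) = Mul(-100, Mul(8, Rational(1, 8), 2)) = Mul(-100, 2) = -200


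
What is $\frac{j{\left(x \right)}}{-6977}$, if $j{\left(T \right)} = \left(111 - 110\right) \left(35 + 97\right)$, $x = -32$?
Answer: $- \frac{132}{6977} \approx -0.018919$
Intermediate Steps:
$j{\left(T \right)} = 132$ ($j{\left(T \right)} = 1 \cdot 132 = 132$)
$\frac{j{\left(x \right)}}{-6977} = \frac{132}{-6977} = 132 \left(- \frac{1}{6977}\right) = - \frac{132}{6977}$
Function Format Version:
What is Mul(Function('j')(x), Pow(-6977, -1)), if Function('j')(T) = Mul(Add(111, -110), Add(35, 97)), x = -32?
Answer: Rational(-132, 6977) ≈ -0.018919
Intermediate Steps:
Function('j')(T) = 132 (Function('j')(T) = Mul(1, 132) = 132)
Mul(Function('j')(x), Pow(-6977, -1)) = Mul(132, Pow(-6977, -1)) = Mul(132, Rational(-1, 6977)) = Rational(-132, 6977)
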